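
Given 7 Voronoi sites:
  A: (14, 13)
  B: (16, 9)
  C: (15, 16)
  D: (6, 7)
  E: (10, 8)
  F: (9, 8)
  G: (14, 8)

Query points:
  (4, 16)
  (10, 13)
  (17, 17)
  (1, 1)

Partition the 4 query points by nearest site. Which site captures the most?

(4, 16) — d² to each: A:109, B:193, C:121, D:85, E:100, F:89, G:164 → nearest is D
(10, 13) — d² to each: A:16, B:52, C:34, D:52, E:25, F:26, G:41 → nearest is A
(17, 17) — d² to each: A:25, B:65, C:5, D:221, E:130, F:145, G:90 → nearest is C
(1, 1) — d² to each: A:313, B:289, C:421, D:61, E:130, F:113, G:218 → nearest is D
Tally — A:1, C:1, D:2. D captures the most (2).

D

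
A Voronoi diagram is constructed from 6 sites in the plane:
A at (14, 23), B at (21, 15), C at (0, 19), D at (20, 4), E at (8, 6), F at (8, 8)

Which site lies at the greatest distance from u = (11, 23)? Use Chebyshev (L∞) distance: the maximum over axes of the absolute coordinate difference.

D

d(u,A) = max(3, 0) = 3
d(u,B) = max(10, 8) = 10
d(u,C) = max(11, 4) = 11
d(u,D) = max(9, 19) = 19
d(u,E) = max(3, 17) = 17
d(u,F) = max(3, 15) = 15
The largest is to D.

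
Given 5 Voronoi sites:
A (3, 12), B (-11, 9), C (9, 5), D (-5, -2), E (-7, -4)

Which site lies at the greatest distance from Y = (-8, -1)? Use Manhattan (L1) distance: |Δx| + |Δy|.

A

d(Y,A) = |-8−3| + |-1−12| = 11 + 13 = 24
d(Y,B) = |-8−(-11)| + |-1−9| = 3 + 10 = 13
d(Y,C) = |-8−9| + |-1−5| = 17 + 6 = 23
d(Y,D) = |-8−(-5)| + |-1−(-2)| = 3 + 1 = 4
d(Y,E) = |-8−(-7)| + |-1−(-4)| = 1 + 3 = 4
The largest is to A.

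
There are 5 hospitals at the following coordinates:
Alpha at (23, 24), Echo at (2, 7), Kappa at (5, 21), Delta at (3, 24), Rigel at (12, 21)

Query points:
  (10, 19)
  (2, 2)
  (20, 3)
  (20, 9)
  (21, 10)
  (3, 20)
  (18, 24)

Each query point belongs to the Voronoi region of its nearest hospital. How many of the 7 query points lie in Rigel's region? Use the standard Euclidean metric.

(10, 19) — d² to each: Alpha:194, Echo:208, Kappa:29, Delta:74, Rigel:8 → nearest is Rigel
(2, 2) — d² to each: Alpha:925, Echo:25, Kappa:370, Delta:485, Rigel:461 → nearest is Echo
(20, 3) — d² to each: Alpha:450, Echo:340, Kappa:549, Delta:730, Rigel:388 → nearest is Echo
(20, 9) — d² to each: Alpha:234, Echo:328, Kappa:369, Delta:514, Rigel:208 → nearest is Rigel
(21, 10) — d² to each: Alpha:200, Echo:370, Kappa:377, Delta:520, Rigel:202 → nearest is Alpha
(3, 20) — d² to each: Alpha:416, Echo:170, Kappa:5, Delta:16, Rigel:82 → nearest is Kappa
(18, 24) — d² to each: Alpha:25, Echo:545, Kappa:178, Delta:225, Rigel:45 → nearest is Alpha
2 of the 7 points have Rigel as nearest.

2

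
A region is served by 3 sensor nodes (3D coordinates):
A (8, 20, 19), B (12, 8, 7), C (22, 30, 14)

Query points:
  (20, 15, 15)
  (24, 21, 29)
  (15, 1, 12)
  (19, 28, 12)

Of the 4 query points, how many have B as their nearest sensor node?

(20, 15, 15) — d² to each: A:185, B:177, C:230 → nearest is B
(24, 21, 29) — d² to each: A:357, B:797, C:310 → nearest is C
(15, 1, 12) — d² to each: A:459, B:83, C:894 → nearest is B
(19, 28, 12) — d² to each: A:234, B:474, C:17 → nearest is C
2 of the 4 points have B as nearest.

2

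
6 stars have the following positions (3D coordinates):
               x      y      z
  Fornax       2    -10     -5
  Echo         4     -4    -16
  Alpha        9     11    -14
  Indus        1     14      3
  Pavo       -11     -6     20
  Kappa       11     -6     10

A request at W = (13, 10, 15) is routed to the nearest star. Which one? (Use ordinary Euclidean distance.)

Squared Euclidean distances:
d²(W, Fornax) = (13−2)² + (10−(-10))² + (15−(-5))² = 121 + 400 + 400 = 921
d²(W, Echo) = (13−4)² + (10−(-4))² + (15−(-16))² = 81 + 196 + 961 = 1238
d²(W, Alpha) = (13−9)² + (10−11)² + (15−(-14))² = 16 + 1 + 841 = 858
d²(W, Indus) = (13−1)² + (10−14)² + (15−3)² = 144 + 16 + 144 = 304
d²(W, Pavo) = (13−(-11))² + (10−(-6))² + (15−20)² = 576 + 256 + 25 = 857
d²(W, Kappa) = (13−11)² + (10−(-6))² + (15−10)² = 4 + 256 + 25 = 285
Minimum is at Kappa.

Kappa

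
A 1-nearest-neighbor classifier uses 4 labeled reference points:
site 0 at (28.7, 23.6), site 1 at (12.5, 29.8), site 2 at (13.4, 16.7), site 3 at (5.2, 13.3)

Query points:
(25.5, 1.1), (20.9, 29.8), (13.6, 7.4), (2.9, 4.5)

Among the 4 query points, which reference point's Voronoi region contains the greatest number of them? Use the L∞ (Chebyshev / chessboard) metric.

site 3

(25.5, 1.1) — d to each: site 0:22.5, site 1:28.7, site 2:15.6, site 3:20.3 → nearest is site 2
(20.9, 29.8) — d to each: site 0:7.8, site 1:8.4, site 2:13.1, site 3:16.5 → nearest is site 0
(13.6, 7.4) — d to each: site 0:16.2, site 1:22.4, site 2:9.3, site 3:8.4 → nearest is site 3
(2.9, 4.5) — d to each: site 0:25.8, site 1:25.3, site 2:12.2, site 3:8.8 → nearest is site 3
Tally — site 0:1, site 2:1, site 3:2. site 3 captures the most (2).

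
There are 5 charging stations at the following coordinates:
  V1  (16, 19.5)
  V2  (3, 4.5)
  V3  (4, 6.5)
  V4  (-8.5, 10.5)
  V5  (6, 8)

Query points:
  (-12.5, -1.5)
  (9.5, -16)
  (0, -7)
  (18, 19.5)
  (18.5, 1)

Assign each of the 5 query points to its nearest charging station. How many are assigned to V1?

1

(-12.5, -1.5) — d² to each: V1:1253.25, V2:276.25, V3:336.25, V4:160, V5:432.5 → nearest is V4
(9.5, -16) — d² to each: V1:1302.5, V2:462.5, V3:536.5, V4:1026.25, V5:588.25 → nearest is V2
(0, -7) — d² to each: V1:958.25, V2:141.25, V3:198.25, V4:378.5, V5:261 → nearest is V2
(18, 19.5) — d² to each: V1:4, V2:450, V3:365, V4:783.25, V5:276.25 → nearest is V1
(18.5, 1) — d² to each: V1:348.5, V2:252.5, V3:240.5, V4:819.25, V5:205.25 → nearest is V5
1 of the 5 points has V1 as nearest.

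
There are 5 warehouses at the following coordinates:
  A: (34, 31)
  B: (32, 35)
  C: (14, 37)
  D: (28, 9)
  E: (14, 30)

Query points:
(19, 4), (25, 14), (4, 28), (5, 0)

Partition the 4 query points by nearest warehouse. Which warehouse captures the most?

(19, 4) — d² to each: A:954, B:1130, C:1114, D:106, E:701 → nearest is D
(25, 14) — d² to each: A:370, B:490, C:650, D:34, E:377 → nearest is D
(4, 28) — d² to each: A:909, B:833, C:181, D:937, E:104 → nearest is E
(5, 0) — d² to each: A:1802, B:1954, C:1450, D:610, E:981 → nearest is D
Tally — D:3, E:1. D captures the most (3).

D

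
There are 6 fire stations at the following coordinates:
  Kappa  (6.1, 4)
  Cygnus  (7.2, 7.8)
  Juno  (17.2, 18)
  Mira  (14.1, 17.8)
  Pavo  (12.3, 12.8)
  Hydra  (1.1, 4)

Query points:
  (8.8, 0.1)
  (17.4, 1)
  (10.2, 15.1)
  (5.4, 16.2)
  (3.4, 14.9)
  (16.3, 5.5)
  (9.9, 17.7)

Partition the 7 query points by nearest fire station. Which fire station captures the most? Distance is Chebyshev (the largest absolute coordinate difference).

(8.8, 0.1) — d to each: Kappa:3.9, Cygnus:7.7, Juno:17.9, Mira:17.7, Pavo:12.7, Hydra:7.7 → nearest is Kappa
(17.4, 1) — d to each: Kappa:11.3, Cygnus:10.2, Juno:17, Mira:16.8, Pavo:11.8, Hydra:16.3 → nearest is Cygnus
(10.2, 15.1) — d to each: Kappa:11.1, Cygnus:7.3, Juno:7, Mira:3.9, Pavo:2.3, Hydra:11.1 → nearest is Pavo
(5.4, 16.2) — d to each: Kappa:12.2, Cygnus:8.4, Juno:11.8, Mira:8.7, Pavo:6.9, Hydra:12.2 → nearest is Pavo
(3.4, 14.9) — d to each: Kappa:10.9, Cygnus:7.1, Juno:13.8, Mira:10.7, Pavo:8.9, Hydra:10.9 → nearest is Cygnus
(16.3, 5.5) — d to each: Kappa:10.2, Cygnus:9.1, Juno:12.5, Mira:12.3, Pavo:7.3, Hydra:15.2 → nearest is Pavo
(9.9, 17.7) — d to each: Kappa:13.7, Cygnus:9.9, Juno:7.3, Mira:4.2, Pavo:4.9, Hydra:13.7 → nearest is Mira
Tally — Kappa:1, Cygnus:2, Mira:1, Pavo:3. Pavo captures the most (3).

Pavo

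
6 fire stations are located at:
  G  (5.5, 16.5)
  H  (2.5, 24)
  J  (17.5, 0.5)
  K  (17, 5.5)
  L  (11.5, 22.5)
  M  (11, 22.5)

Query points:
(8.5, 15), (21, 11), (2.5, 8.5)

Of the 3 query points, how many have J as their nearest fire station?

0

(8.5, 15) — d² to each: G:11.25, H:117, J:291.25, K:162.5, L:65.25, M:62.5 → nearest is G
(21, 11) — d² to each: G:270.5, H:511.25, J:122.5, K:46.25, L:222.5, M:232.25 → nearest is K
(2.5, 8.5) — d² to each: G:73, H:240.25, J:289, K:219.25, L:277, M:268.25 → nearest is G
0 of the 3 points have J as nearest.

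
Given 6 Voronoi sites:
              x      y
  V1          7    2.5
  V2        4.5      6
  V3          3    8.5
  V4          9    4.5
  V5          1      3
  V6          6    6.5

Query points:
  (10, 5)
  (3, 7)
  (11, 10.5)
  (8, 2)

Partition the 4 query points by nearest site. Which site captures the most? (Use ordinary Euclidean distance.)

(10, 5) — d² to each: V1:15.25, V2:31.25, V3:61.25, V4:1.25, V5:85, V6:18.25 → nearest is V4
(3, 7) — d² to each: V1:36.25, V2:3.25, V3:2.25, V4:42.25, V5:20, V6:9.25 → nearest is V3
(11, 10.5) — d² to each: V1:80, V2:62.5, V3:68, V4:40, V5:156.25, V6:41 → nearest is V4
(8, 2) — d² to each: V1:1.25, V2:28.25, V3:67.25, V4:7.25, V5:50, V6:24.25 → nearest is V1
Tally — V1:1, V3:1, V4:2. V4 captures the most (2).

V4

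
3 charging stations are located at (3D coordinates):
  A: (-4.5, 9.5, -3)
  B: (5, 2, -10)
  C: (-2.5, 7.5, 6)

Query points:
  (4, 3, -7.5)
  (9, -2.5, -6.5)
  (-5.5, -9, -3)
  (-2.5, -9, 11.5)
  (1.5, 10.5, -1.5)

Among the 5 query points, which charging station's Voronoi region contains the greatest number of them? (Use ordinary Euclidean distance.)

B

(4, 3, -7.5) — d² to each: A:134.75, B:8.25, C:244.75 → nearest is B
(9, -2.5, -6.5) — d² to each: A:338.5, B:48.5, C:388.5 → nearest is B
(-5.5, -9, -3) — d² to each: A:343.25, B:280.25, C:362.25 → nearest is B
(-2.5, -9, 11.5) — d² to each: A:556.5, B:639.5, C:302.5 → nearest is C
(1.5, 10.5, -1.5) — d² to each: A:39.25, B:156.75, C:81.25 → nearest is A
Tally — A:1, B:3, C:1. B captures the most (3).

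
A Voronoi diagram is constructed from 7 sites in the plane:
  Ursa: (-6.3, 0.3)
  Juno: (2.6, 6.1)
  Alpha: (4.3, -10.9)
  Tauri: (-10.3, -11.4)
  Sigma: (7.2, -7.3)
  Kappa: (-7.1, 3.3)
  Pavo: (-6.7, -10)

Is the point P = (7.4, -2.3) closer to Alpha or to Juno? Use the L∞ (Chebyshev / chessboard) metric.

Juno

d(P, Alpha) = max(3.1, 8.6) = 8.6
d(P, Juno) = max(4.8, 8.4) = 8.4
8.6 > 8.4, so Juno is closer.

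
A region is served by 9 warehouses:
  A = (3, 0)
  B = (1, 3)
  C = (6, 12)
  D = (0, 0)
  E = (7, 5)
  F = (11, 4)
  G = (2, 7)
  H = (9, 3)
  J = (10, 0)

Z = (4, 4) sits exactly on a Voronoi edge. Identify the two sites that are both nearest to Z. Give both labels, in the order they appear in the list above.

B and E

Squared distances from Z to each site:
|ZA|² = 1 + 16 = 17
|ZB|² = 9 + 1 = 10
|ZC|² = 4 + 64 = 68
|ZD|² = 16 + 16 = 32
|ZE|² = 9 + 1 = 10
|ZF|² = 49 + 0 = 49
|ZG|² = 4 + 9 = 13
|ZH|² = 25 + 1 = 26
|ZJ|² = 36 + 16 = 52
Z is equidistant from B and E (both at squared distance 10), and every other site is strictly farther — so Z lies on the B–E Voronoi edge.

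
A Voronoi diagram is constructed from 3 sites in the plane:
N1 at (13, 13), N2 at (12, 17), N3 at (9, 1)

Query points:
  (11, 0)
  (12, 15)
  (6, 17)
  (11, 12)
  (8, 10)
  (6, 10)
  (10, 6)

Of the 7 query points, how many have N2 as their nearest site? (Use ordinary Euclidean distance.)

2

(11, 0) — d² to each: N1:173, N2:290, N3:5 → nearest is N3
(12, 15) — d² to each: N1:5, N2:4, N3:205 → nearest is N2
(6, 17) — d² to each: N1:65, N2:36, N3:265 → nearest is N2
(11, 12) — d² to each: N1:5, N2:26, N3:125 → nearest is N1
(8, 10) — d² to each: N1:34, N2:65, N3:82 → nearest is N1
(6, 10) — d² to each: N1:58, N2:85, N3:90 → nearest is N1
(10, 6) — d² to each: N1:58, N2:125, N3:26 → nearest is N3
2 of the 7 points have N2 as nearest.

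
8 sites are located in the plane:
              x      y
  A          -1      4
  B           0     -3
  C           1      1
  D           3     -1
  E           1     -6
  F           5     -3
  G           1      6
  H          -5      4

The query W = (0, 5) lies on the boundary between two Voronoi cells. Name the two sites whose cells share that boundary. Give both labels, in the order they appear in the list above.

A and G

Squared distances from W to each site:
|WA|² = 1 + 1 = 2
|WB|² = 0 + 64 = 64
|WC|² = 1 + 16 = 17
|WD|² = 9 + 36 = 45
|WE|² = 1 + 121 = 122
|WF|² = 25 + 64 = 89
|WG|² = 1 + 1 = 2
|WH|² = 25 + 1 = 26
W is equidistant from A and G (both at squared distance 2), and every other site is strictly farther — so W lies on the A–G Voronoi edge.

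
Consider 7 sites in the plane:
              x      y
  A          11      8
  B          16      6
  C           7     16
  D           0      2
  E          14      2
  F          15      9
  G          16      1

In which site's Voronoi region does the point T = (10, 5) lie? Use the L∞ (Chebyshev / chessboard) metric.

A

d(T,A) = max(1, 3) = 3
d(T,B) = max(6, 1) = 6
d(T,C) = max(3, 11) = 11
d(T,D) = max(10, 3) = 10
d(T,E) = max(4, 3) = 4
d(T,F) = max(5, 4) = 5
d(T,G) = max(6, 4) = 6
A is nearest.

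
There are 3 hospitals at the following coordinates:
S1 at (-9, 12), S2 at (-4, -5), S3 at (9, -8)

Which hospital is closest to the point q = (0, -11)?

Squared Euclidean distances:
|qS1|² = (0−(-9))² + (-11−12)² = 81 + 529 = 610
|qS2|² = (0−(-4))² + (-11−(-5))² = 16 + 36 = 52
|qS3|² = (0−9)² + (-11−(-8))² = 81 + 9 = 90
The smallest is to S2, so q lies in the Voronoi region of S2.

S2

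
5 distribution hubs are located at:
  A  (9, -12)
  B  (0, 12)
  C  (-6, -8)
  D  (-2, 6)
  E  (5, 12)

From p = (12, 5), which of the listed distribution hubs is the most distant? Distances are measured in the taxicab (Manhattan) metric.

d(p,A) = 3 + 17 = 20
d(p,B) = 12 + 7 = 19
d(p,C) = 18 + 13 = 31
d(p,D) = 14 + 1 = 15
d(p,E) = 7 + 7 = 14
The largest is to C.

C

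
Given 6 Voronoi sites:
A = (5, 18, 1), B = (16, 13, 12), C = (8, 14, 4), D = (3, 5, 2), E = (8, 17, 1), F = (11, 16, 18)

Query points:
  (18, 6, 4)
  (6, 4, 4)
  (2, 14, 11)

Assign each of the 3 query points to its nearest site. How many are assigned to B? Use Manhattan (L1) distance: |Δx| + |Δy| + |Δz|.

1

(18, 6, 4) — d to each: A:28, B:17, C:18, D:18, E:24, F:31 → nearest is B
(6, 4, 4) — d to each: A:18, B:27, C:12, D:6, E:18, F:31 → nearest is D
(2, 14, 11) — d to each: A:17, B:16, C:13, D:19, E:19, F:18 → nearest is C
1 of the 3 points has B as nearest.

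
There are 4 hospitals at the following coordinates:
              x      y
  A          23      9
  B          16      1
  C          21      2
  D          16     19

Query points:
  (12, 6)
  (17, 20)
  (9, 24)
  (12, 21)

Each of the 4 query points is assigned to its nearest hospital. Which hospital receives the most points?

(12, 6) — d² to each: A:130, B:41, C:97, D:185 → nearest is B
(17, 20) — d² to each: A:157, B:362, C:340, D:2 → nearest is D
(9, 24) — d² to each: A:421, B:578, C:628, D:74 → nearest is D
(12, 21) — d² to each: A:265, B:416, C:442, D:20 → nearest is D
Tally — B:1, D:3. D captures the most (3).

D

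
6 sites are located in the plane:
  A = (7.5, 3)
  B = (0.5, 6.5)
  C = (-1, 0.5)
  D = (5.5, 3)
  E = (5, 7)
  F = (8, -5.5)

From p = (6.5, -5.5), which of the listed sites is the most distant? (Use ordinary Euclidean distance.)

Compare squared distances (the ordering matches that of the actual distances):
|pA|² = (6.5−7.5)² + (-5.5−3)² = 1 + 72.25 = 73.25
|pB|² = (6.5−0.5)² + (-5.5−6.5)² = 36 + 144 = 180
|pC|² = (6.5−(-1))² + (-5.5−0.5)² = 56.25 + 36 = 92.25
|pD|² = (6.5−5.5)² + (-5.5−3)² = 1 + 72.25 = 73.25
|pE|² = (6.5−5)² + (-5.5−7)² = 2.25 + 156.25 = 158.5
|pF|² = (6.5−8)² + (-5.5−(-5.5))² = 2.25 + 0 = 2.25
The largest is to B.

B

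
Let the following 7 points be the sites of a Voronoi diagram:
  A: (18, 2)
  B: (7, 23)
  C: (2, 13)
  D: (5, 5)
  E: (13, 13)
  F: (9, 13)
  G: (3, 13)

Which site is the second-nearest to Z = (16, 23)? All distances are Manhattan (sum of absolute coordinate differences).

d(Z,A) = |16−18| + |23−2| = 2 + 21 = 23
d(Z,B) = |16−7| + |23−23| = 9 + 0 = 9
d(Z,C) = |16−2| + |23−13| = 14 + 10 = 24
d(Z,D) = |16−5| + |23−5| = 11 + 18 = 29
d(Z,E) = |16−13| + |23−13| = 3 + 10 = 13
d(Z,F) = |16−9| + |23−13| = 7 + 10 = 17
d(Z,G) = |16−3| + |23−13| = 13 + 10 = 23
Sorted ascending: B, E, F, … — the second-nearest is E.

E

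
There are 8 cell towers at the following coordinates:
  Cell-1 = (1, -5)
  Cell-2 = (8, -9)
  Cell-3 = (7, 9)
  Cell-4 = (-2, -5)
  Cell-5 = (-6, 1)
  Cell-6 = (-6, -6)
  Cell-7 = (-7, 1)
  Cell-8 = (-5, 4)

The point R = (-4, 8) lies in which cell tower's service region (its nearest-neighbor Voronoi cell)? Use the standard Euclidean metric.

Cell-8

Compare squared distances (the ordering matches that of the actual distances):
d²(R, Cell-1) = (-4−1)² + (8−(-5))² = 25 + 169 = 194
d²(R, Cell-2) = (-4−8)² + (8−(-9))² = 144 + 289 = 433
d²(R, Cell-3) = (-4−7)² + (8−9)² = 121 + 1 = 122
d²(R, Cell-4) = (-4−(-2))² + (8−(-5))² = 4 + 169 = 173
d²(R, Cell-5) = (-4−(-6))² + (8−1)² = 4 + 49 = 53
d²(R, Cell-6) = (-4−(-6))² + (8−(-6))² = 4 + 196 = 200
d²(R, Cell-7) = (-4−(-7))² + (8−1)² = 9 + 49 = 58
d²(R, Cell-8) = (-4−(-5))² + (8−4)² = 1 + 16 = 17
Minimum is at Cell-8.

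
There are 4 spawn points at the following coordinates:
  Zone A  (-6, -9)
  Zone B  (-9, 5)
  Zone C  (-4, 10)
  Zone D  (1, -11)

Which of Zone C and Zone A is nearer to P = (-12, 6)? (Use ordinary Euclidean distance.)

Compare squared distances:
d²(P, Zone C) = (-12−(-4))² + (6−10)² = 64 + 16 = 80
d²(P, Zone A) = (-12−(-6))² + (6−(-9))² = 36 + 225 = 261
80 < 261, so Zone C is closer.

Zone C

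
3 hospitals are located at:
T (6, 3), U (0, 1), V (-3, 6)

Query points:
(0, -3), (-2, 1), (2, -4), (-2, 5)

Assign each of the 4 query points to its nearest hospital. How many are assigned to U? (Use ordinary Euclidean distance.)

3

(0, -3) — d² to each: T:72, U:16, V:90 → nearest is U
(-2, 1) — d² to each: T:68, U:4, V:26 → nearest is U
(2, -4) — d² to each: T:65, U:29, V:125 → nearest is U
(-2, 5) — d² to each: T:68, U:20, V:2 → nearest is V
3 of the 4 points have U as nearest.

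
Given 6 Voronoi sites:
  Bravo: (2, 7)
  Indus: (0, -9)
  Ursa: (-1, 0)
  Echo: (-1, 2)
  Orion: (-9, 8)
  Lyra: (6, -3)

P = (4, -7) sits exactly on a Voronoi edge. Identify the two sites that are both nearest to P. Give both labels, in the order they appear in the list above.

Indus and Lyra

Squared distances from P to each site:
d²(P, Bravo) = 4 + 196 = 200
d²(P, Indus) = 16 + 4 = 20
d²(P, Ursa) = 25 + 49 = 74
d²(P, Echo) = 25 + 81 = 106
d²(P, Orion) = 169 + 225 = 394
d²(P, Lyra) = 4 + 16 = 20
P is equidistant from Indus and Lyra (both at squared distance 20), and every other site is strictly farther — so P lies on the Indus–Lyra Voronoi edge.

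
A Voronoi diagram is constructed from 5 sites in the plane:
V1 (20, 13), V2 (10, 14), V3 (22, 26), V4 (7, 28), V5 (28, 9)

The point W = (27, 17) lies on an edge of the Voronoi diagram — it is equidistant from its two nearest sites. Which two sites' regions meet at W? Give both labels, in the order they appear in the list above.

V1 and V5

Squared distances from W to each site:
|WV1|² = 49 + 16 = 65
|WV2|² = 289 + 9 = 298
|WV3|² = 25 + 81 = 106
|WV4|² = 400 + 121 = 521
|WV5|² = 1 + 64 = 65
W is equidistant from V1 and V5 (both at squared distance 65), and every other site is strictly farther — so W lies on the V1–V5 Voronoi edge.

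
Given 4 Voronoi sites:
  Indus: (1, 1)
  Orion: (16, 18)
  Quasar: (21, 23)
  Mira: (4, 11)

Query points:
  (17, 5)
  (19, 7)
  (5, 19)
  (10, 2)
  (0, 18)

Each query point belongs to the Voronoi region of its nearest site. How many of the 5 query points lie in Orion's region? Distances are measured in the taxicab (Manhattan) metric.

2

(17, 5) — d to each: Indus:20, Orion:14, Quasar:22, Mira:19 → nearest is Orion
(19, 7) — d to each: Indus:24, Orion:14, Quasar:18, Mira:19 → nearest is Orion
(5, 19) — d to each: Indus:22, Orion:12, Quasar:20, Mira:9 → nearest is Mira
(10, 2) — d to each: Indus:10, Orion:22, Quasar:32, Mira:15 → nearest is Indus
(0, 18) — d to each: Indus:18, Orion:16, Quasar:26, Mira:11 → nearest is Mira
2 of the 5 points have Orion as nearest.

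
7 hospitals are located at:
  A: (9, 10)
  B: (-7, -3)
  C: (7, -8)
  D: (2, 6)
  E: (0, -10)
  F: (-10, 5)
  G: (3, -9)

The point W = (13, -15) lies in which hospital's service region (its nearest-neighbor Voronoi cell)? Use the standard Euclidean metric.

C

Since √ is increasing, it suffices to compare squared distances:
|WA|² = (13−9)² + (-15−10)² = 16 + 625 = 641
|WB|² = (13−(-7))² + (-15−(-3))² = 400 + 144 = 544
|WC|² = (13−7)² + (-15−(-8))² = 36 + 49 = 85
|WD|² = (13−2)² + (-15−6)² = 121 + 441 = 562
|WE|² = (13−0)² + (-15−(-10))² = 169 + 25 = 194
|WF|² = (13−(-10))² + (-15−5)² = 529 + 400 = 929
|WG|² = (13−3)² + (-15−(-9))² = 100 + 36 = 136
C is nearest.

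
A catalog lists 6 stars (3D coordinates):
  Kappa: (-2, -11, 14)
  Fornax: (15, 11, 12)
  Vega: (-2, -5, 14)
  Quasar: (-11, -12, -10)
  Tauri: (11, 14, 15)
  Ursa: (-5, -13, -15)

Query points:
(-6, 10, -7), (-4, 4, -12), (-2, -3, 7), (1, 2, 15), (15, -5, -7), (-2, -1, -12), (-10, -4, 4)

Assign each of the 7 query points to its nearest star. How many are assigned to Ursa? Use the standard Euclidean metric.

(-6, 10, -7) — d² to each: Kappa:898, Fornax:803, Vega:682, Quasar:518, Tauri:789, Ursa:594 → nearest is Quasar
(-4, 4, -12) — d² to each: Kappa:905, Fornax:986, Vega:761, Quasar:309, Tauri:1054, Ursa:299 → nearest is Ursa
(-2, -3, 7) — d² to each: Kappa:113, Fornax:510, Vega:53, Quasar:451, Tauri:522, Ursa:593 → nearest is Vega
(1, 2, 15) — d² to each: Kappa:179, Fornax:286, Vega:59, Quasar:965, Tauri:244, Ursa:1161 → nearest is Vega
(15, -5, -7) — d² to each: Kappa:766, Fornax:617, Vega:730, Quasar:734, Tauri:861, Ursa:528 → nearest is Ursa
(-2, -1, -12) — d² to each: Kappa:776, Fornax:1009, Vega:692, Quasar:206, Tauri:1123, Ursa:162 → nearest is Ursa
(-10, -4, 4) — d² to each: Kappa:213, Fornax:914, Vega:165, Quasar:261, Tauri:886, Ursa:467 → nearest is Vega
3 of the 7 points have Ursa as nearest.

3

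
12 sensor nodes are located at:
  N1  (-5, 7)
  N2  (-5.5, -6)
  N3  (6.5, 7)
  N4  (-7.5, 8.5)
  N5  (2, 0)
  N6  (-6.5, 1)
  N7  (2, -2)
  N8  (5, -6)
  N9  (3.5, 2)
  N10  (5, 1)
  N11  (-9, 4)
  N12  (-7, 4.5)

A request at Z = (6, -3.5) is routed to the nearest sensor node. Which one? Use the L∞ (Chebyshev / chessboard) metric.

d(Z,N1) = max(11, 10.5) = 11
d(Z,N2) = max(11.5, 2.5) = 11.5
d(Z,N3) = max(0.5, 10.5) = 10.5
d(Z,N4) = max(13.5, 12) = 13.5
d(Z,N5) = max(4, 3.5) = 4
d(Z,N6) = max(12.5, 4.5) = 12.5
d(Z,N7) = max(4, 1.5) = 4
d(Z,N8) = max(1, 2.5) = 2.5
d(Z,N9) = max(2.5, 5.5) = 5.5
d(Z, N10) = max(1, 4.5) = 4.5
d(Z, N11) = max(15, 7.5) = 15
d(Z, N12) = max(13, 8) = 13
N8 is nearest.

N8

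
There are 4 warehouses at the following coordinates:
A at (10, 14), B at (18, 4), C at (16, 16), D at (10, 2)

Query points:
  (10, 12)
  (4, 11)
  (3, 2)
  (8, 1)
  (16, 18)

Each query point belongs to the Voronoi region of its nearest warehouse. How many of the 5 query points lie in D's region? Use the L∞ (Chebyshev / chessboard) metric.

(10, 12) — d to each: A:2, B:8, C:6, D:10 → nearest is A
(4, 11) — d to each: A:6, B:14, C:12, D:9 → nearest is A
(3, 2) — d to each: A:12, B:15, C:14, D:7 → nearest is D
(8, 1) — d to each: A:13, B:10, C:15, D:2 → nearest is D
(16, 18) — d to each: A:6, B:14, C:2, D:16 → nearest is C
2 of the 5 points have D as nearest.

2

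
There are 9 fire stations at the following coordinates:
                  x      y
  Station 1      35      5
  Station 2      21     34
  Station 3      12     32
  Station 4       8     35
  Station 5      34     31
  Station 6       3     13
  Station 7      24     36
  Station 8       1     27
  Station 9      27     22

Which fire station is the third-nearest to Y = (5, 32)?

Station 3

Since √ is increasing, it suffices to compare squared distances:
d²(Y, Station 1) = 900 + 729 = 1629
d²(Y, Station 2) = 256 + 4 = 260
d²(Y, Station 3) = 49 + 0 = 49
d²(Y, Station 4) = 9 + 9 = 18
d²(Y, Station 5) = 841 + 1 = 842
d²(Y, Station 6) = 4 + 361 = 365
d²(Y, Station 7) = 361 + 16 = 377
d²(Y, Station 8) = 16 + 25 = 41
d²(Y, Station 9) = 484 + 100 = 584
Sorted ascending: Station 4, Station 8, Station 3, Station 2, … — the third-nearest is Station 3.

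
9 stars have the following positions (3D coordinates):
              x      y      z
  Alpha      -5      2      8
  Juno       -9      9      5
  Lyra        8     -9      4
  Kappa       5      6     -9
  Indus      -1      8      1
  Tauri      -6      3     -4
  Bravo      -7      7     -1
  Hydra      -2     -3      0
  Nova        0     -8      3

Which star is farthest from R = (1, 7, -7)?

Since √ is increasing, it suffices to compare squared distances:
d²(R, Alpha) = (1−(-5))² + (7−2)² + (-7−8)² = 36 + 25 + 225 = 286
d²(R, Juno) = (1−(-9))² + (7−9)² + (-7−5)² = 100 + 4 + 144 = 248
d²(R, Lyra) = (1−8)² + (7−(-9))² + (-7−4)² = 49 + 256 + 121 = 426
d²(R, Kappa) = (1−5)² + (7−6)² + (-7−(-9))² = 16 + 1 + 4 = 21
d²(R, Indus) = (1−(-1))² + (7−8)² + (-7−1)² = 4 + 1 + 64 = 69
d²(R, Tauri) = (1−(-6))² + (7−3)² + (-7−(-4))² = 49 + 16 + 9 = 74
d²(R, Bravo) = (1−(-7))² + (7−7)² + (-7−(-1))² = 64 + 0 + 36 = 100
d²(R, Hydra) = (1−(-2))² + (7−(-3))² + (-7−0)² = 9 + 100 + 49 = 158
d²(R, Nova) = (1−0)² + (7−(-8))² + (-7−3)² = 1 + 225 + 100 = 326
The largest is to Lyra.

Lyra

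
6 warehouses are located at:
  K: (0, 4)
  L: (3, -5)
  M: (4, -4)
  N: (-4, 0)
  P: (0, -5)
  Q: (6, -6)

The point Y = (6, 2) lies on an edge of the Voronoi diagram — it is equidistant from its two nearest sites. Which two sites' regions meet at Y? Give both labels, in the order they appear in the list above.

K and M

Squared distances from Y to each site:
|YK|² = 36 + 4 = 40
|YL|² = 9 + 49 = 58
|YM|² = 4 + 36 = 40
|YN|² = 100 + 4 = 104
|YP|² = 36 + 49 = 85
|YQ|² = 0 + 64 = 64
Y is equidistant from K and M (both at squared distance 40), and every other site is strictly farther — so Y lies on the K–M Voronoi edge.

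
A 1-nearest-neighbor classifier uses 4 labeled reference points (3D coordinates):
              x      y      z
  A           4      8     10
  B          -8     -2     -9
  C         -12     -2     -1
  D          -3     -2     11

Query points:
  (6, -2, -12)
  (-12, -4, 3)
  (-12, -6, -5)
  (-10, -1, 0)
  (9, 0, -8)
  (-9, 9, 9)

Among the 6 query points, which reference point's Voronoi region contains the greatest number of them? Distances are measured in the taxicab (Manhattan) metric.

C

(6, -2, -12) — d to each: A:34, B:17, C:29, D:32 → nearest is B
(-12, -4, 3) — d to each: A:35, B:18, C:6, D:19 → nearest is C
(-12, -6, -5) — d to each: A:45, B:12, C:8, D:29 → nearest is C
(-10, -1, 0) — d to each: A:33, B:12, C:4, D:19 → nearest is C
(9, 0, -8) — d to each: A:31, B:20, C:30, D:33 → nearest is B
(-9, 9, 9) — d to each: A:15, B:30, C:24, D:19 → nearest is A
Tally — A:1, B:2, C:3. C captures the most (3).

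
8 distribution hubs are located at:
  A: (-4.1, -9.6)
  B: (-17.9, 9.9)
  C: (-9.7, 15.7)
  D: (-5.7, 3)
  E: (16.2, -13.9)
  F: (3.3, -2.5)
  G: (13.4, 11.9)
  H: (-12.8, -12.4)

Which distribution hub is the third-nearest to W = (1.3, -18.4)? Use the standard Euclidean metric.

Squared Euclidean distances:
|WA|² = (1.3−(-4.1))² + (-18.4−(-9.6))² = 29.16 + 77.44 = 106.6
|WB|² = (1.3−(-17.9))² + (-18.4−9.9)² = 368.64 + 800.89 = 1169.53
|WC|² = (1.3−(-9.7))² + (-18.4−15.7)² = 121 + 1162.81 = 1283.81
|WD|² = (1.3−(-5.7))² + (-18.4−3)² = 49 + 457.96 = 506.96
|WE|² = (1.3−16.2)² + (-18.4−(-13.9))² = 222.01 + 20.25 = 242.26
|WF|² = (1.3−3.3)² + (-18.4−(-2.5))² = 4 + 252.81 = 256.81
|WG|² = (1.3−13.4)² + (-18.4−11.9)² = 146.41 + 918.09 = 1064.5
|WH|² = (1.3−(-12.8))² + (-18.4−(-12.4))² = 198.81 + 36 = 234.81
Sorted ascending: A, H, E, F, … — the third-nearest is E.

E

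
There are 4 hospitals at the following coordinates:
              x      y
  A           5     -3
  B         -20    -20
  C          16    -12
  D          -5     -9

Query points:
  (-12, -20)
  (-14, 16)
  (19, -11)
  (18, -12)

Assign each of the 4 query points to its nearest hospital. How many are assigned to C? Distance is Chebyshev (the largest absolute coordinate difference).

(-12, -20) — d to each: A:17, B:8, C:28, D:11 → nearest is B
(-14, 16) — d to each: A:19, B:36, C:30, D:25 → nearest is A
(19, -11) — d to each: A:14, B:39, C:3, D:24 → nearest is C
(18, -12) — d to each: A:13, B:38, C:2, D:23 → nearest is C
2 of the 4 points have C as nearest.

2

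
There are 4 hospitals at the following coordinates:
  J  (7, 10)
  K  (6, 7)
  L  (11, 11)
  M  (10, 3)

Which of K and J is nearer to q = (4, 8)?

Compare squared distances:
|qK|² = (4−6)² + (8−7)² = 4 + 1 = 5
|qJ|² = (4−7)² + (8−10)² = 9 + 4 = 13
5 < 13, so K is closer.

K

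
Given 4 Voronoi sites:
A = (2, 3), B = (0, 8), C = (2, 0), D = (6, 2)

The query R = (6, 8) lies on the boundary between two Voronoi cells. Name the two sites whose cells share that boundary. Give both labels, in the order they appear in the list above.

B and D

Squared distances from R to each site:
|RA|² = (6−2)² + (8−3)² = 16 + 25 = 41
|RB|² = (6−0)² + (8−8)² = 36 + 0 = 36
|RC|² = (6−2)² + (8−0)² = 16 + 64 = 80
|RD|² = (6−6)² + (8−2)² = 0 + 36 = 36
R is equidistant from B and D (both at squared distance 36), and every other site is strictly farther — so R lies on the B–D Voronoi edge.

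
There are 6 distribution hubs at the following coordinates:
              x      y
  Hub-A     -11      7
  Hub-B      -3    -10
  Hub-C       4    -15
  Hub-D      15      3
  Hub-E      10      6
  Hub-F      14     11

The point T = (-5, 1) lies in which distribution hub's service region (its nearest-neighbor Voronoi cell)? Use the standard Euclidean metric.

Hub-A

Compare squared distances (the ordering matches that of the actual distances):
d²(T, Hub-A) = 36 + 36 = 72
d²(T, Hub-B) = 4 + 121 = 125
d²(T, Hub-C) = 81 + 256 = 337
d²(T, Hub-D) = 400 + 4 = 404
d²(T, Hub-E) = 225 + 25 = 250
d²(T, Hub-F) = 361 + 100 = 461
Minimum is at Hub-A.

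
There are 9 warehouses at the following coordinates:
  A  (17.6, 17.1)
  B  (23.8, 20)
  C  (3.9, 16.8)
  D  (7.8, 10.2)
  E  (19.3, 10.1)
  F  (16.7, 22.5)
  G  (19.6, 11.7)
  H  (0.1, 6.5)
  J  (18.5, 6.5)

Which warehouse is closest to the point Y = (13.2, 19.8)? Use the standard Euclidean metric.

Compare squared distances (the ordering matches that of the actual distances):
|YA|² = (13.2−17.6)² + (19.8−17.1)² = 19.36 + 7.29 = 26.65
|YB|² = (13.2−23.8)² + (19.8−20)² = 112.36 + 0.04 = 112.4
|YC|² = (13.2−3.9)² + (19.8−16.8)² = 86.49 + 9 = 95.49
|YD|² = (13.2−7.8)² + (19.8−10.2)² = 29.16 + 92.16 = 121.32
|YE|² = (13.2−19.3)² + (19.8−10.1)² = 37.21 + 94.09 = 131.3
|YF|² = (13.2−16.7)² + (19.8−22.5)² = 12.25 + 7.29 = 19.54
|YG|² = (13.2−19.6)² + (19.8−11.7)² = 40.96 + 65.61 = 106.57
|YH|² = (13.2−0.1)² + (19.8−6.5)² = 171.61 + 176.89 = 348.5
|YJ|² = (13.2−18.5)² + (19.8−6.5)² = 28.09 + 176.89 = 204.98
F is nearest.

F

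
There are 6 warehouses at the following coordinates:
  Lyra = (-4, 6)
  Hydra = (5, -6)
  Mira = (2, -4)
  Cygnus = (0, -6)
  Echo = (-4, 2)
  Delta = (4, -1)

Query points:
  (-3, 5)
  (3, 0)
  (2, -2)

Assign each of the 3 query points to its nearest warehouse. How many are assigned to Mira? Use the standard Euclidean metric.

1

(-3, 5) — d² to each: Lyra:2, Hydra:185, Mira:106, Cygnus:130, Echo:10, Delta:85 → nearest is Lyra
(3, 0) — d² to each: Lyra:85, Hydra:40, Mira:17, Cygnus:45, Echo:53, Delta:2 → nearest is Delta
(2, -2) — d² to each: Lyra:100, Hydra:25, Mira:4, Cygnus:20, Echo:52, Delta:5 → nearest is Mira
1 of the 3 points has Mira as nearest.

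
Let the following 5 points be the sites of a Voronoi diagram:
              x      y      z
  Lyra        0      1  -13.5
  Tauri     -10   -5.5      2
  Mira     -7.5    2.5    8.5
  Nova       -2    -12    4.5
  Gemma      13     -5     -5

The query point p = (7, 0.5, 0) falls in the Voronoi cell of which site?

Squared Euclidean distances:
d²(p, Lyra) = (7−0)² + (0.5−1)² + (0−(-13.5))² = 49 + 0.25 + 182.25 = 231.5
d²(p, Tauri) = (7−(-10))² + (0.5−(-5.5))² + (0−2)² = 289 + 36 + 4 = 329
d²(p, Mira) = (7−(-7.5))² + (0.5−2.5)² + (0−8.5)² = 210.25 + 4 + 72.25 = 286.5
d²(p, Nova) = (7−(-2))² + (0.5−(-12))² + (0−4.5)² = 81 + 156.25 + 20.25 = 257.5
d²(p, Gemma) = (7−13)² + (0.5−(-5))² + (0−(-5))² = 36 + 30.25 + 25 = 91.25
Gemma is nearest.

Gemma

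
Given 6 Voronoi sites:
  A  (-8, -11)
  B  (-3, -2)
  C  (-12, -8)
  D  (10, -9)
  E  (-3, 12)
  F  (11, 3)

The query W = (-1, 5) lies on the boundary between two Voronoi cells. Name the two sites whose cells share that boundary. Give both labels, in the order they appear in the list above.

B and E

Squared distances from W to each site:
|WA|² = (-1−(-8))² + (5−(-11))² = 49 + 256 = 305
|WB|² = (-1−(-3))² + (5−(-2))² = 4 + 49 = 53
|WC|² = (-1−(-12))² + (5−(-8))² = 121 + 169 = 290
|WD|² = (-1−10)² + (5−(-9))² = 121 + 196 = 317
|WE|² = (-1−(-3))² + (5−12)² = 4 + 49 = 53
|WF|² = (-1−11)² + (5−3)² = 144 + 4 = 148
W is equidistant from B and E (both at squared distance 53), and every other site is strictly farther — so W lies on the B–E Voronoi edge.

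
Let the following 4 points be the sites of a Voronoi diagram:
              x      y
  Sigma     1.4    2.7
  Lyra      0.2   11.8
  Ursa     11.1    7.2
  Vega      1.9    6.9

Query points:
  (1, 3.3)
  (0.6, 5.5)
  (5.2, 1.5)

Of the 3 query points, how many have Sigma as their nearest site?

(1, 3.3) — d² to each: Sigma:0.52, Lyra:72.89, Ursa:117.22, Vega:13.77 → nearest is Sigma
(0.6, 5.5) — d² to each: Sigma:8.48, Lyra:39.85, Ursa:113.14, Vega:3.65 → nearest is Vega
(5.2, 1.5) — d² to each: Sigma:15.88, Lyra:131.09, Ursa:67.3, Vega:40.05 → nearest is Sigma
2 of the 3 points have Sigma as nearest.

2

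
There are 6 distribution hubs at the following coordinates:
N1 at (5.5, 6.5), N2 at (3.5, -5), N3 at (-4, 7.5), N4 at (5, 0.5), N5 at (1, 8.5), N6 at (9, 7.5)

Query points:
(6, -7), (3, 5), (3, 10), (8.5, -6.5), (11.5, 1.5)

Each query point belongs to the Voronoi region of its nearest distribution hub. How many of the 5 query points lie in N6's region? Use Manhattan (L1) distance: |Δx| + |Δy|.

(6, -7) — d to each: N1:14, N2:4.5, N3:24.5, N4:8.5, N5:20.5, N6:17.5 → nearest is N2
(3, 5) — d to each: N1:4, N2:10.5, N3:9.5, N4:6.5, N5:5.5, N6:8.5 → nearest is N1
(3, 10) — d to each: N1:6, N2:15.5, N3:9.5, N4:11.5, N5:3.5, N6:8.5 → nearest is N5
(8.5, -6.5) — d to each: N1:16, N2:6.5, N3:26.5, N4:10.5, N5:22.5, N6:14.5 → nearest is N2
(11.5, 1.5) — d to each: N1:11, N2:14.5, N3:21.5, N4:7.5, N5:17.5, N6:8.5 → nearest is N4
0 of the 5 points have N6 as nearest.

0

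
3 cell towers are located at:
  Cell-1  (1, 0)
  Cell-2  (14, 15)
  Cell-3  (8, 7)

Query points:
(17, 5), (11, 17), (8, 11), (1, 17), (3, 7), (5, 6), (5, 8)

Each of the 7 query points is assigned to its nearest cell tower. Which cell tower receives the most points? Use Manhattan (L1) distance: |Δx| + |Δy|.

Cell-3

(17, 5) — d to each: Cell-1:21, Cell-2:13, Cell-3:11 → nearest is Cell-3
(11, 17) — d to each: Cell-1:27, Cell-2:5, Cell-3:13 → nearest is Cell-2
(8, 11) — d to each: Cell-1:18, Cell-2:10, Cell-3:4 → nearest is Cell-3
(1, 17) — d to each: Cell-1:17, Cell-2:15, Cell-3:17 → nearest is Cell-2
(3, 7) — d to each: Cell-1:9, Cell-2:19, Cell-3:5 → nearest is Cell-3
(5, 6) — d to each: Cell-1:10, Cell-2:18, Cell-3:4 → nearest is Cell-3
(5, 8) — d to each: Cell-1:12, Cell-2:16, Cell-3:4 → nearest is Cell-3
Tally — Cell-2:2, Cell-3:5. Cell-3 captures the most (5).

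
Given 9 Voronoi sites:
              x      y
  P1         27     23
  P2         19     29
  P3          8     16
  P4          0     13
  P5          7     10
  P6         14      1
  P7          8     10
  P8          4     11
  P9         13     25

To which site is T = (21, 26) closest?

Since √ is increasing, it suffices to compare squared distances:
|TP1|² = (21−27)² + (26−23)² = 36 + 9 = 45
|TP2|² = (21−19)² + (26−29)² = 4 + 9 = 13
|TP3|² = (21−8)² + (26−16)² = 169 + 100 = 269
|TP4|² = (21−0)² + (26−13)² = 441 + 169 = 610
|TP5|² = (21−7)² + (26−10)² = 196 + 256 = 452
|TP6|² = (21−14)² + (26−1)² = 49 + 625 = 674
|TP7|² = (21−8)² + (26−10)² = 169 + 256 = 425
|TP8|² = (21−4)² + (26−11)² = 289 + 225 = 514
|TP9|² = (21−13)² + (26−25)² = 64 + 1 = 65
Minimum is at P2.

P2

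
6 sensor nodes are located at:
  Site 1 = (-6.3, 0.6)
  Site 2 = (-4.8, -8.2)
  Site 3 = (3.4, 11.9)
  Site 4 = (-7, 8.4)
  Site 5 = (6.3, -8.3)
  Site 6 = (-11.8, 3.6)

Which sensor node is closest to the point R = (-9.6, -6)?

Site 2

Squared Euclidean distances:
d²(R, Site 1) = (-9.6−(-6.3))² + (-6−0.6)² = 10.89 + 43.56 = 54.45
d²(R, Site 2) = (-9.6−(-4.8))² + (-6−(-8.2))² = 23.04 + 4.84 = 27.88
d²(R, Site 3) = (-9.6−3.4)² + (-6−11.9)² = 169 + 320.41 = 489.41
d²(R, Site 4) = (-9.6−(-7))² + (-6−8.4)² = 6.76 + 207.36 = 214.12
d²(R, Site 5) = (-9.6−6.3)² + (-6−(-8.3))² = 252.81 + 5.29 = 258.1
d²(R, Site 6) = (-9.6−(-11.8))² + (-6−3.6)² = 4.84 + 92.16 = 97
Site 2 is nearest.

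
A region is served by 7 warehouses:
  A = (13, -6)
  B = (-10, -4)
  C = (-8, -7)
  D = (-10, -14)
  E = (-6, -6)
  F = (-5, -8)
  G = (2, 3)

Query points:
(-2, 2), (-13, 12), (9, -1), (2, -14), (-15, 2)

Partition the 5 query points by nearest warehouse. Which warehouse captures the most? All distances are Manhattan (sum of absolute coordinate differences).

B

(-2, 2) — d to each: A:23, B:14, C:15, D:24, E:12, F:13, G:5 → nearest is G
(-13, 12) — d to each: A:44, B:19, C:24, D:29, E:25, F:28, G:24 → nearest is B
(9, -1) — d to each: A:9, B:22, C:23, D:32, E:20, F:21, G:11 → nearest is A
(2, -14) — d to each: A:19, B:22, C:17, D:12, E:16, F:13, G:17 → nearest is D
(-15, 2) — d to each: A:36, B:11, C:16, D:21, E:17, F:20, G:18 → nearest is B
Tally — A:1, B:2, D:1, G:1. B captures the most (2).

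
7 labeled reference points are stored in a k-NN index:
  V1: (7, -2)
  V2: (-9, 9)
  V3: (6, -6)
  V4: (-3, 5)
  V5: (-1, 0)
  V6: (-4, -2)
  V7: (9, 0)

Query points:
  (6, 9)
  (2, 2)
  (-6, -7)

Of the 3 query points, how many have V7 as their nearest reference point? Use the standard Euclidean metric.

(6, 9) — d² to each: V1:122, V2:225, V3:225, V4:97, V5:130, V6:221, V7:90 → nearest is V7
(2, 2) — d² to each: V1:41, V2:170, V3:80, V4:34, V5:13, V6:52, V7:53 → nearest is V5
(-6, -7) — d² to each: V1:194, V2:265, V3:145, V4:153, V5:74, V6:29, V7:274 → nearest is V6
1 of the 3 points has V7 as nearest.

1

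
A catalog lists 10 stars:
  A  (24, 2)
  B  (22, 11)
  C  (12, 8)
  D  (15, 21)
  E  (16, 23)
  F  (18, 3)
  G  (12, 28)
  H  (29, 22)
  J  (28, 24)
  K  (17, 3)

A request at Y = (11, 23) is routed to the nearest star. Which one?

Since √ is increasing, it suffices to compare squared distances:
|YA|² = 169 + 441 = 610
|YB|² = 121 + 144 = 265
|YC|² = 1 + 225 = 226
|YD|² = 16 + 4 = 20
|YE|² = 25 + 0 = 25
|YF|² = 49 + 400 = 449
|YG|² = 1 + 25 = 26
|YH|² = 324 + 1 = 325
|YJ|² = 289 + 1 = 290
|YK|² = 36 + 400 = 436
The smallest is to D, so Y lies in the Voronoi region of D.

D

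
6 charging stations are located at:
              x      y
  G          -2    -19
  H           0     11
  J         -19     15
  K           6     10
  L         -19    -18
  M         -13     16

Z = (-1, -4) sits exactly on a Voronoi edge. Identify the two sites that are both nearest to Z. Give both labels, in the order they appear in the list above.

G and H

Squared distances from Z to each site:
|ZG|² = (-1−(-2))² + (-4−(-19))² = 1 + 225 = 226
|ZH|² = (-1−0)² + (-4−11)² = 1 + 225 = 226
|ZJ|² = (-1−(-19))² + (-4−15)² = 324 + 361 = 685
|ZK|² = (-1−6)² + (-4−10)² = 49 + 196 = 245
|ZL|² = (-1−(-19))² + (-4−(-18))² = 324 + 196 = 520
|ZM|² = (-1−(-13))² + (-4−16)² = 144 + 400 = 544
Z is equidistant from G and H (both at squared distance 226), and every other site is strictly farther — so Z lies on the G–H Voronoi edge.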